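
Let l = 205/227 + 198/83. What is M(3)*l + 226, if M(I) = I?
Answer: 4443949/18841 ≈ 235.87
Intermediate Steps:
l = 61961/18841 (l = 205*(1/227) + 198*(1/83) = 205/227 + 198/83 = 61961/18841 ≈ 3.2886)
M(3)*l + 226 = 3*(61961/18841) + 226 = 185883/18841 + 226 = 4443949/18841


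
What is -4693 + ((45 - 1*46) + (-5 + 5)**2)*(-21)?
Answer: -4672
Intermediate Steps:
-4693 + ((45 - 1*46) + (-5 + 5)**2)*(-21) = -4693 + ((45 - 46) + 0**2)*(-21) = -4693 + (-1 + 0)*(-21) = -4693 - 1*(-21) = -4693 + 21 = -4672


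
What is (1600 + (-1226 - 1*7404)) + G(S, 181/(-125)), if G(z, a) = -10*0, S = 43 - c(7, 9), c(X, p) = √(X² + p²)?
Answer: -7030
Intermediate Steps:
S = 43 - √130 (S = 43 - √(7² + 9²) = 43 - √(49 + 81) = 43 - √130 ≈ 31.598)
G(z, a) = 0
(1600 + (-1226 - 1*7404)) + G(S, 181/(-125)) = (1600 + (-1226 - 1*7404)) + 0 = (1600 + (-1226 - 7404)) + 0 = (1600 - 8630) + 0 = -7030 + 0 = -7030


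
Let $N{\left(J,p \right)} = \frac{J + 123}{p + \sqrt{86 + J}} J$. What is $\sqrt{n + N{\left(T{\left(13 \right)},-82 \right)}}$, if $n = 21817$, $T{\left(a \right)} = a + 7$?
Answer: $\frac{\sqrt{1786134 - 21817 \sqrt{106}}}{\sqrt{82 - \sqrt{106}}} \approx 147.57$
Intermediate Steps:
$T{\left(a \right)} = 7 + a$
$N{\left(J,p \right)} = \frac{J \left(123 + J\right)}{p + \sqrt{86 + J}}$ ($N{\left(J,p \right)} = \frac{123 + J}{p + \sqrt{86 + J}} J = \frac{J \left(123 + J\right)}{p + \sqrt{86 + J}}$)
$\sqrt{n + N{\left(T{\left(13 \right)},-82 \right)}} = \sqrt{21817 + \frac{\left(7 + 13\right) \left(123 + \left(7 + 13\right)\right)}{-82 + \sqrt{86 + \left(7 + 13\right)}}} = \sqrt{21817 + \frac{20 \left(123 + 20\right)}{-82 + \sqrt{86 + 20}}} = \sqrt{21817 + 20 \frac{1}{-82 + \sqrt{106}} \cdot 143} = \sqrt{21817 + \frac{2860}{-82 + \sqrt{106}}}$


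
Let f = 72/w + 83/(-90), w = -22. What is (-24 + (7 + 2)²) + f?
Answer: 52277/990 ≈ 52.805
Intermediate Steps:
f = -4153/990 (f = 72/(-22) + 83/(-90) = 72*(-1/22) + 83*(-1/90) = -36/11 - 83/90 = -4153/990 ≈ -4.1949)
(-24 + (7 + 2)²) + f = (-24 + (7 + 2)²) - 4153/990 = (-24 + 9²) - 4153/990 = (-24 + 81) - 4153/990 = 57 - 4153/990 = 52277/990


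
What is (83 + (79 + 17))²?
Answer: 32041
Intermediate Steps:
(83 + (79 + 17))² = (83 + 96)² = 179² = 32041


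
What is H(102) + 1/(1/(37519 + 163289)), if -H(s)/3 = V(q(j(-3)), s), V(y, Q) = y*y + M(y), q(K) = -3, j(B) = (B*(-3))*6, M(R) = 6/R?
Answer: 200787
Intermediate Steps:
j(B) = -18*B (j(B) = -3*B*6 = -18*B)
V(y, Q) = y**2 + 6/y (V(y, Q) = y*y + 6/y = y**2 + 6/y)
H(s) = -21 (H(s) = -3*(6 + (-3)**3)/(-3) = -(-1)*(6 - 27) = -(-1)*(-21) = -3*7 = -21)
H(102) + 1/(1/(37519 + 163289)) = -21 + 1/(1/(37519 + 163289)) = -21 + 1/(1/200808) = -21 + 200808 = 200787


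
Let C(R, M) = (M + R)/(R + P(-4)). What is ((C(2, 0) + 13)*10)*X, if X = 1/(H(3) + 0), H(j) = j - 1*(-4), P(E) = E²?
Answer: 1180/63 ≈ 18.730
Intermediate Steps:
H(j) = 4 + j (H(j) = j + 4 = 4 + j)
C(R, M) = (M + R)/(16 + R) (C(R, M) = (M + R)/(R + (-4)²) = (M + R)/(R + 16) = (M + R)/(16 + R))
X = ⅐ (X = 1/((4 + 3) + 0) = 1/(7 + 0) = 1/7 = ⅐ ≈ 0.14286)
((C(2, 0) + 13)*10)*X = (((0 + 2)/(16 + 2) + 13)*10)*(⅐) = ((2/18 + 13)*10)*(⅐) = (((1/18)*2 + 13)*10)*(⅐) = ((⅑ + 13)*10)*(⅐) = ((118/9)*10)*(⅐) = (1180/9)*(⅐) = 1180/63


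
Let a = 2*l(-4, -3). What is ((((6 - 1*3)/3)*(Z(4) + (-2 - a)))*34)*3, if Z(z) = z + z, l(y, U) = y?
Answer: 1428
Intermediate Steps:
Z(z) = 2*z
a = -8 (a = 2*(-4) = -8)
((((6 - 1*3)/3)*(Z(4) + (-2 - a)))*34)*3 = ((((6 - 1*3)/3)*(2*4 + (-2 - 1*(-8))))*34)*3 = ((((6 - 3)*(1/3))*(8 + (-2 + 8)))*34)*3 = (((3*(1/3))*(8 + 6))*34)*3 = ((1*14)*34)*3 = (14*34)*3 = 476*3 = 1428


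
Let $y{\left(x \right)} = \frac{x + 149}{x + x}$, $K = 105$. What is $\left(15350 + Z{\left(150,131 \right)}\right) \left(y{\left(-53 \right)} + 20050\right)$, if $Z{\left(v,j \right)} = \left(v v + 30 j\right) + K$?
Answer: $\frac{44507084770}{53} \approx 8.3976 \cdot 10^{8}$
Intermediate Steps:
$Z{\left(v,j \right)} = 105 + v^{2} + 30 j$ ($Z{\left(v,j \right)} = \left(v v + 30 j\right) + 105 = \left(v^{2} + 30 j\right) + 105 = 105 + v^{2} + 30 j$)
$y{\left(x \right)} = \frac{149 + x}{2 x}$
$\left(15350 + Z{\left(150,131 \right)}\right) \left(y{\left(-53 \right)} + 20050\right) = \left(15350 + \left(105 + 150^{2} + 30 \cdot 131\right)\right) \left(\frac{149 - 53}{2 \left(-53\right)} + 20050\right) = \left(15350 + \left(105 + 22500 + 3930\right)\right) \left(\frac{1}{2} \left(- \frac{1}{53}\right) 96 + 20050\right) = \left(15350 + 26535\right) \left(- \frac{48}{53} + 20050\right) = 41885 \cdot \frac{1062602}{53} = \frac{44507084770}{53}$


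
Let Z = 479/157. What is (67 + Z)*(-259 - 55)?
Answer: -21996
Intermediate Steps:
Z = 479/157 (Z = 479*(1/157) = 479/157 ≈ 3.0510)
(67 + Z)*(-259 - 55) = (67 + 479/157)*(-259 - 55) = (10998/157)*(-314) = -21996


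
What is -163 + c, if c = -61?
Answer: -224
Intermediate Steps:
-163 + c = -163 - 61 = -224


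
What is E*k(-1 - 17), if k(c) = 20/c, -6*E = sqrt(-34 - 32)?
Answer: 5*I*sqrt(66)/27 ≈ 1.5045*I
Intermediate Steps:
E = -I*sqrt(66)/6 (E = -sqrt(-34 - 32)/6 = -I*sqrt(66)/6 ≈ -1.354*I)
E*k(-1 - 17) = (-I*sqrt(66)/6)*(20/(-1 - 17)) = (-I*sqrt(66)/6)*(20/(-18)) = (-I*sqrt(66)/6)*(20*(-1/18)) = -I*sqrt(66)/6*(-10/9) = 5*I*sqrt(66)/27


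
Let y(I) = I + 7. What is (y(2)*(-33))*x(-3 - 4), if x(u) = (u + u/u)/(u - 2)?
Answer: -198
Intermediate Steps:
x(u) = (1 + u)/(-2 + u) (x(u) = (u + 1)/(-2 + u) = (1 + u)/(-2 + u))
y(I) = 7 + I
(y(2)*(-33))*x(-3 - 4) = ((7 + 2)*(-33))*((1 + (-3 - 4))/(-2 + (-3 - 4))) = (9*(-33))*((1 - 7)/(-2 - 7)) = -297*(-6)/(-9) = -(-33)*(-6) = -297*2/3 = -198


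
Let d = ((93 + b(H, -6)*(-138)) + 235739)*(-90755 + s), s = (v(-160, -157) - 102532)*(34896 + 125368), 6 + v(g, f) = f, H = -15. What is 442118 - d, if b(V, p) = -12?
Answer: 3908673030427798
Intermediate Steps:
v(g, f) = -6 + f
s = -16458311480 (s = ((-6 - 157) - 102532)*(34896 + 125368) = (-163 - 102532)*160264 = -102695*160264 = -16458311480)
d = -3908673029985680 (d = ((93 - 12*(-138)) + 235739)*(-90755 - 16458311480) = ((93 + 1656) + 235739)*(-16458402235) = (1749 + 235739)*(-16458402235) = 237488*(-16458402235) = -3908673029985680)
442118 - d = 442118 - 1*(-3908673029985680) = 442118 + 3908673029985680 = 3908673030427798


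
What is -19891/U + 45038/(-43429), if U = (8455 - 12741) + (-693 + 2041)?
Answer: 731524595/127594402 ≈ 5.7332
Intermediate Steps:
U = -2938 (U = -4286 + 1348 = -2938)
-19891/U + 45038/(-43429) = -19891/(-2938) + 45038/(-43429) = -19891*(-1/2938) + 45038*(-1/43429) = 19891/2938 - 45038/43429 = 731524595/127594402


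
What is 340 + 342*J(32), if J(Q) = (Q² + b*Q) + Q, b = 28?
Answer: 667924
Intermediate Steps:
J(Q) = Q² + 29*Q (J(Q) = (Q² + 28*Q) + Q = Q² + 29*Q)
340 + 342*J(32) = 340 + 342*(32*(29 + 32)) = 340 + 342*(32*61) = 340 + 342*1952 = 340 + 667584 = 667924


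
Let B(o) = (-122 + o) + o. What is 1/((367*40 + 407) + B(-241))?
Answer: 1/14483 ≈ 6.9047e-5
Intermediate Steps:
B(o) = -122 + 2*o
1/((367*40 + 407) + B(-241)) = 1/((367*40 + 407) + (-122 + 2*(-241))) = 1/((14680 + 407) + (-122 - 482)) = 1/(15087 - 604) = 1/14483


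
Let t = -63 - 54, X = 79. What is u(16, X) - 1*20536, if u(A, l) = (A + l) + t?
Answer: -20558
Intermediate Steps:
t = -117
u(A, l) = -117 + A + l (u(A, l) = (A + l) - 117 = -117 + A + l)
u(16, X) - 1*20536 = (-117 + 16 + 79) - 1*20536 = -22 - 20536 = -20558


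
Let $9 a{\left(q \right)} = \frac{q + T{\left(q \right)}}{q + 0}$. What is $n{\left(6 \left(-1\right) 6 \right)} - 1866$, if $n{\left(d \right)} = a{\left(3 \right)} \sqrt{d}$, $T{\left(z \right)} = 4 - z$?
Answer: $-1866 + \frac{8 i}{9} \approx -1866.0 + 0.88889 i$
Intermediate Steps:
$a{\left(q \right)} = \frac{4}{9 q}$ ($a{\left(q \right)} = \frac{\left(q - \left(-4 + q\right)\right) \frac{1}{q + 0}}{9} = \frac{4 \frac{1}{q}}{9} = \frac{4}{9 q}$)
$n{\left(d \right)} = \frac{4 \sqrt{d}}{27}$ ($n{\left(d \right)} = \frac{4}{9 \cdot 3} \sqrt{d} = \frac{4}{9} \cdot \frac{1}{3} \sqrt{d} = \frac{4 \sqrt{d}}{27}$)
$n{\left(6 \left(-1\right) 6 \right)} - 1866 = \frac{4 \sqrt{6 \left(-1\right) 6}}{27} - 1866 = \frac{4 \sqrt{\left(-6\right) 6}}{27} - 1866 = \frac{4 \sqrt{-36}}{27} - 1866 = \frac{4 \cdot 6 i}{27} - 1866 = \frac{8 i}{9} - 1866 = -1866 + \frac{8 i}{9}$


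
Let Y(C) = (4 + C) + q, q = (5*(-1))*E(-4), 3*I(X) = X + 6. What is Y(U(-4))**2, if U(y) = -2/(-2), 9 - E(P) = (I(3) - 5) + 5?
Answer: 625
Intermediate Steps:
I(X) = 2 + X/3 (I(X) = (X + 6)/3 = (6 + X)/3 = 2 + X/3)
E(P) = 6 (E(P) = 9 - (((2 + (1/3)*3) - 5) + 5) = 9 - (((2 + 1) - 5) + 5) = 9 - ((3 - 5) + 5) = 9 - (-2 + 5) = 9 - 1*3 = 9 - 3 = 6)
q = -30 (q = (5*(-1))*6 = -5*6 = -30)
U(y) = 1 (U(y) = -2*(-1/2) = 1)
Y(C) = -26 + C (Y(C) = (4 + C) - 30 = -26 + C)
Y(U(-4))**2 = (-26 + 1)**2 = (-25)**2 = 625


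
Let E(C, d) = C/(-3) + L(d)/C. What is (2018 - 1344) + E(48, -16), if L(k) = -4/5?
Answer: 39479/60 ≈ 657.98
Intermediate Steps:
L(k) = -⅘ (L(k) = -4*⅕ = -⅘)
E(C, d) = -4/(5*C) - C/3 (E(C, d) = C/(-3) - 4/(5*C) = C*(-⅓) - 4/(5*C) = -C/3 - 4/(5*C) = -4/(5*C) - C/3)
(2018 - 1344) + E(48, -16) = (2018 - 1344) + (-⅘/48 - ⅓*48) = 674 + (-⅘*1/48 - 16) = 674 + (-1/60 - 16) = 674 - 961/60 = 39479/60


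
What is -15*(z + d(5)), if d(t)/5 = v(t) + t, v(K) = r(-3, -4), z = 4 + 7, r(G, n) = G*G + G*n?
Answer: -2115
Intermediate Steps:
r(G, n) = G² + G*n
z = 11
v(K) = 21 (v(K) = -3*(-3 - 4) = -3*(-7) = 21)
d(t) = 105 + 5*t (d(t) = 5*(21 + t) = 105 + 5*t)
-15*(z + d(5)) = -15*(11 + (105 + 5*5)) = -15*(11 + (105 + 25)) = -15*(11 + 130) = -15*141 = -2115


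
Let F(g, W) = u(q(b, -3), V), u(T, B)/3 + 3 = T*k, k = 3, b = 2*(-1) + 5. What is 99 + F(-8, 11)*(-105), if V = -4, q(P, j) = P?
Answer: -1791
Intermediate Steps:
b = 3 (b = -2 + 5 = 3)
u(T, B) = -9 + 9*T (u(T, B) = -9 + 3*(T*3) = -9 + 3*(3*T) = -9 + 9*T)
F(g, W) = 18 (F(g, W) = -9 + 9*3 = -9 + 27 = 18)
99 + F(-8, 11)*(-105) = 99 + 18*(-105) = 99 - 1890 = -1791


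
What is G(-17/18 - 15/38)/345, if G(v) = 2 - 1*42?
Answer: -8/69 ≈ -0.11594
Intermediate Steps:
G(v) = -40 (G(v) = 2 - 42 = -40)
G(-17/18 - 15/38)/345 = -40/345 = -40*1/345 = -8/69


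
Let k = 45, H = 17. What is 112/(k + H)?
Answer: 56/31 ≈ 1.8065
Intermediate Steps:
112/(k + H) = 112/(45 + 17) = 112/62 = 112*(1/62) = 56/31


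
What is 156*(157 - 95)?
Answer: 9672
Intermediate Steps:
156*(157 - 95) = 156*62 = 9672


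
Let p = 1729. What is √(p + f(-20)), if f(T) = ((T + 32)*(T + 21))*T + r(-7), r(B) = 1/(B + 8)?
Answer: √1490 ≈ 38.601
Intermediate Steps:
r(B) = 1/(8 + B)
f(T) = 1 + T*(21 + T)*(32 + T) (f(T) = ((T + 32)*(T + 21))*T + 1/(8 - 7) = ((32 + T)*(21 + T))*T + 1/1 = ((21 + T)*(32 + T))*T + 1 = T*(21 + T)*(32 + T) + 1 = 1 + T*(21 + T)*(32 + T))
√(p + f(-20)) = √(1729 + (1 + (-20)³ + 53*(-20)² + 672*(-20))) = √(1729 + (1 - 8000 + 53*400 - 13440)) = √(1729 + (1 - 8000 + 21200 - 13440)) = √(1729 - 239) = √1490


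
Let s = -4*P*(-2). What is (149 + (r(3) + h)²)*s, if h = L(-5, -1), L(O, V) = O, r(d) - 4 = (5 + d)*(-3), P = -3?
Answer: -18576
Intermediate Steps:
r(d) = -11 - 3*d (r(d) = 4 + (5 + d)*(-3) = 4 + (-15 - 3*d) = -11 - 3*d)
h = -5
s = -24 (s = -4*(-3)*(-2) = 12*(-2) = -24)
(149 + (r(3) + h)²)*s = (149 + ((-11 - 3*3) - 5)²)*(-24) = (149 + ((-11 - 9) - 5)²)*(-24) = (149 + (-20 - 5)²)*(-24) = (149 + (-25)²)*(-24) = (149 + 625)*(-24) = 774*(-24) = -18576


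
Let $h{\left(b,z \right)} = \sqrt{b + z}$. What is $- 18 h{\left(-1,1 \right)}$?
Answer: $0$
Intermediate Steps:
$- 18 h{\left(-1,1 \right)} = - 18 \sqrt{-1 + 1} = - 18 \sqrt{0} = \left(-18\right) 0 = 0$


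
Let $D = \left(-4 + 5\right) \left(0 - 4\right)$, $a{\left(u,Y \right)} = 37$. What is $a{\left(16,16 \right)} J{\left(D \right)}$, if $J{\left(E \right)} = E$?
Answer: $-148$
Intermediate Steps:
$D = -4$ ($D = 1 \left(-4\right) = -4$)
$a{\left(16,16 \right)} J{\left(D \right)} = 37 \left(-4\right) = -148$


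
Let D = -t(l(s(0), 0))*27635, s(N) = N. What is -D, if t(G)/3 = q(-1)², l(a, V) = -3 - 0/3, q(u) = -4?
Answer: 1326480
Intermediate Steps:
l(a, V) = -3 (l(a, V) = -3 - 0/3 = -3 - 1*0 = -3 + 0 = -3)
t(G) = 48 (t(G) = 3*(-4)² = 3*16 = 48)
D = -1326480 (D = -48*27635 = -1*1326480 = -1326480)
-D = -1*(-1326480) = 1326480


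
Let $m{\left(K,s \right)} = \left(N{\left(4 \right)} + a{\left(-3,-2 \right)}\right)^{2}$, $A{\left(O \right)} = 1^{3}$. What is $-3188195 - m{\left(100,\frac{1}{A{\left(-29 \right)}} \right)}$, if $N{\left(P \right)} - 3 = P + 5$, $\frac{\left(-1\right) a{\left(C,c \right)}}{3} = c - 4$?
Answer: $-3189095$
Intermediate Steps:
$a{\left(C,c \right)} = 12 - 3 c$ ($a{\left(C,c \right)} = - 3 \left(c - 4\right) = - 3 \left(-4 + c\right) = 12 - 3 c$)
$A{\left(O \right)} = 1$
$N{\left(P \right)} = 8 + P$ ($N{\left(P \right)} = 3 + \left(P + 5\right) = 3 + \left(5 + P\right) = 8 + P$)
$m{\left(K,s \right)} = 900$ ($m{\left(K,s \right)} = \left(\left(8 + 4\right) + \left(12 - -6\right)\right)^{2} = \left(12 + \left(12 + 6\right)\right)^{2} = \left(12 + 18\right)^{2} = 30^{2} = 900$)
$-3188195 - m{\left(100,\frac{1}{A{\left(-29 \right)}} \right)} = -3188195 - 900 = -3189095$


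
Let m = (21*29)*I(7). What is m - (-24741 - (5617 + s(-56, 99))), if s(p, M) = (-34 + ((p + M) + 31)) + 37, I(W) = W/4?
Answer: 126003/4 ≈ 31501.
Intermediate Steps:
I(W) = W/4 (I(W) = W*(1/4) = W/4)
s(p, M) = 34 + M + p (s(p, M) = (-34 + ((M + p) + 31)) + 37 = (-34 + (31 + M + p)) + 37 = (-3 + M + p) + 37 = 34 + M + p)
m = 4263/4 (m = (21*29)*((1/4)*7) = 609*(7/4) = 4263/4 ≈ 1065.8)
m - (-24741 - (5617 + s(-56, 99))) = 4263/4 - (-24741 - (5617 + (34 + 99 - 56))) = 4263/4 - (-24741 - (5617 + 77)) = 4263/4 - (-24741 - 1*5694) = 4263/4 - (-24741 - 5694) = 4263/4 - 1*(-30435) = 4263/4 + 30435 = 126003/4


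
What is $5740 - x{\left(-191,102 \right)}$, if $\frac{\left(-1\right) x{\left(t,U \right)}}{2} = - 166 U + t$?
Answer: $-28506$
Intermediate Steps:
$x{\left(t,U \right)} = - 2 t + 332 U$ ($x{\left(t,U \right)} = - 2 \left(- 166 U + t\right) = - 2 \left(t - 166 U\right) = - 2 t + 332 U$)
$5740 - x{\left(-191,102 \right)} = 5740 - \left(\left(-2\right) \left(-191\right) + 332 \cdot 102\right) = 5740 - \left(382 + 33864\right) = 5740 - 34246 = -28506$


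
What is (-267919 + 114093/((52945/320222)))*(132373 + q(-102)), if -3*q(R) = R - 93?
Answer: 2960004820541658/52945 ≈ 5.5907e+10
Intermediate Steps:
q(R) = 31 - R/3 (q(R) = -(R - 93)/3 = -(-93 + R)/3 = 31 - R/3)
(-267919 + 114093/((52945/320222)))*(132373 + q(-102)) = (-267919 + 114093/((52945/320222)))*(132373 + (31 - 1/3*(-102))) = (-267919 + 114093/((52945*(1/320222))))*(132373 + (31 + 34)) = (-267919 + 114093/(52945/320222))*(132373 + 65) = (-267919 + 114093*(320222/52945))*132438 = (-267919 + 36535088646/52945)*132438 = (22350117191/52945)*132438 = 2960004820541658/52945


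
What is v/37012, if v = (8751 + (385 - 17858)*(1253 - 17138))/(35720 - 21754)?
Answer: 69391839/129227398 ≈ 0.53697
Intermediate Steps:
v = 138783678/6983 (v = (8751 - 17473*(-15885))/13966 = (8751 + 277558605)*(1/13966) = 277567356*(1/13966) = 138783678/6983 ≈ 19875.)
v/37012 = (138783678/6983)/37012 = (138783678/6983)*(1/37012) = 69391839/129227398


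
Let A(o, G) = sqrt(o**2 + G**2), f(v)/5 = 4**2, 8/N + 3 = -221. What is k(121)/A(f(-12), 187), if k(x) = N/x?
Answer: -sqrt(41369)/140158172 ≈ -1.4512e-6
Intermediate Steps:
N = -1/28 (N = 8/(-3 - 221) = 8/(-224) = 8*(-1/224) = -1/28 ≈ -0.035714)
k(x) = -1/(28*x)
f(v) = 80 (f(v) = 5*4**2 = 5*16 = 80)
A(o, G) = sqrt(G**2 + o**2)
k(121)/A(f(-12), 187) = (-1/28/121)/(sqrt(187**2 + 80**2)) = (-1/28*1/121)/(sqrt(34969 + 6400)) = -sqrt(41369)/41369/3388 = -sqrt(41369)/140158172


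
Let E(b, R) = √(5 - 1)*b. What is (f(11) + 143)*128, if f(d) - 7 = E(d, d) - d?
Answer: 20608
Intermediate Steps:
E(b, R) = 2*b (E(b, R) = √4*b = 2*b)
f(d) = 7 + d (f(d) = 7 + (2*d - d) = 7 + d)
(f(11) + 143)*128 = ((7 + 11) + 143)*128 = (18 + 143)*128 = 161*128 = 20608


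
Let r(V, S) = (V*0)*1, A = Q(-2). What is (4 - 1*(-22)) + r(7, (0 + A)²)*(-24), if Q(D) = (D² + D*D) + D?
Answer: 26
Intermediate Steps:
Q(D) = D + 2*D² (Q(D) = (D² + D²) + D = 2*D² + D = D + 2*D²)
A = 6 (A = -2*(1 + 2*(-2)) = -2*(1 - 4) = -2*(-3) = 6)
r(V, S) = 0 (r(V, S) = 0*1 = 0)
(4 - 1*(-22)) + r(7, (0 + A)²)*(-24) = (4 - 1*(-22)) + 0*(-24) = (4 + 22) + 0 = 26 + 0 = 26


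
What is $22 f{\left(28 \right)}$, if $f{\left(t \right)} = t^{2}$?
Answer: $17248$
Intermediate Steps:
$22 f{\left(28 \right)} = 22 \cdot 28^{2} = 22 \cdot 784 = 17248$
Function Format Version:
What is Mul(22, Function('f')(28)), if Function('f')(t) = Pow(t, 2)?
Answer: 17248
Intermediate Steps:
Mul(22, Function('f')(28)) = Mul(22, Pow(28, 2)) = Mul(22, 784) = 17248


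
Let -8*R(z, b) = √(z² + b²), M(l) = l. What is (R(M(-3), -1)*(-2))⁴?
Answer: 25/64 ≈ 0.39063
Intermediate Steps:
R(z, b) = -√(b² + z²)/8 (R(z, b) = -√(z² + b²)/8 = -√(b² + z²)/8)
(R(M(-3), -1)*(-2))⁴ = (-√((-1)² + (-3)²)/8*(-2))⁴ = (-√(1 + 9)/8*(-2))⁴ = (-√10/8*(-2))⁴ = (√10/4)⁴ = 25/64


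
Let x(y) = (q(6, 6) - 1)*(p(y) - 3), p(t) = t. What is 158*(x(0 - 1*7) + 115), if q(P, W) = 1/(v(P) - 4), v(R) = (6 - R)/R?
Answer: 20145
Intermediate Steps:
v(R) = (6 - R)/R
q(P, W) = 1/(-4 + (6 - P)/P) (q(P, W) = 1/((6 - P)/P - 4) = 1/(-4 + (6 - P)/P))
x(y) = 15/4 - 5*y/4 (x(y) = (-1*6/(-6 + 5*6) - 1)*(y - 3) = (-1*6/(-6 + 30) - 1)*(-3 + y) = (-1*6/24 - 1)*(-3 + y) = (-1*6*1/24 - 1)*(-3 + y) = (-¼ - 1)*(-3 + y) = -5*(-3 + y)/4 = 15/4 - 5*y/4)
158*(x(0 - 1*7) + 115) = 158*((15/4 - 5*(0 - 1*7)/4) + 115) = 158*((15/4 - 5*(0 - 7)/4) + 115) = 158*((15/4 - 5/4*(-7)) + 115) = 158*((15/4 + 35/4) + 115) = 158*(25/2 + 115) = 158*(255/2) = 20145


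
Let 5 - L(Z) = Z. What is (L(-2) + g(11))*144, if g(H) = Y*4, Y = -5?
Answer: -1872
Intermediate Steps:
L(Z) = 5 - Z
g(H) = -20 (g(H) = -5*4 = -20)
(L(-2) + g(11))*144 = ((5 - 1*(-2)) - 20)*144 = ((5 + 2) - 20)*144 = (7 - 20)*144 = -13*144 = -1872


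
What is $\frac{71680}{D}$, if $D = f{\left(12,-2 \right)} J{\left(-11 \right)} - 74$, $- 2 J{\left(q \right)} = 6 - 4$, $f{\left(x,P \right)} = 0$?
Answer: $- \frac{35840}{37} \approx -968.65$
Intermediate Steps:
$J{\left(q \right)} = -1$ ($J{\left(q \right)} = - \frac{6 - 4}{2} = \left(- \frac{1}{2}\right) 2 = -1$)
$D = -74$ ($D = 0 \left(-1\right) - 74 = 0 - 74 = -74$)
$\frac{71680}{D} = \frac{71680}{-74} = 71680 \left(- \frac{1}{74}\right) = - \frac{35840}{37}$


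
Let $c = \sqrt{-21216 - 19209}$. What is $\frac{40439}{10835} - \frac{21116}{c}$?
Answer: $\frac{40439}{10835} + \frac{21116 i \sqrt{33}}{1155} \approx 3.7323 + 105.02 i$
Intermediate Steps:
$c = 35 i \sqrt{33}$ ($c = \sqrt{-40425} = 35 i \sqrt{33} \approx 201.06 i$)
$\frac{40439}{10835} - \frac{21116}{c} = \frac{40439}{10835} - \frac{21116}{35 i \sqrt{33}} = 40439 \cdot \frac{1}{10835} - 21116 \left(- \frac{i \sqrt{33}}{1155}\right) = \frac{40439}{10835} + \frac{21116 i \sqrt{33}}{1155}$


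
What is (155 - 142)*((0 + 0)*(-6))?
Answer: 0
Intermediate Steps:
(155 - 142)*((0 + 0)*(-6)) = 13*(0*(-6)) = 13*0 = 0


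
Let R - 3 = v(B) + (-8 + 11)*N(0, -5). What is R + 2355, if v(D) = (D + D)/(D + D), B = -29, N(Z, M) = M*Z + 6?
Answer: 2377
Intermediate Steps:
N(Z, M) = 6 + M*Z
v(D) = 1 (v(D) = (2*D)/((2*D)) = (2*D)*(1/(2*D)) = 1)
R = 22 (R = 3 + (1 + (-8 + 11)*(6 - 5*0)) = 3 + (1 + 3*(6 + 0)) = 3 + (1 + 3*6) = 3 + (1 + 18) = 3 + 19 = 22)
R + 2355 = 22 + 2355 = 2377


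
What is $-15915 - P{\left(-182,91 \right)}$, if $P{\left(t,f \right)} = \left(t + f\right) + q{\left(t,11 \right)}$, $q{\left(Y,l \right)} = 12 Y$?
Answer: $-13640$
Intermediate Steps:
$P{\left(t,f \right)} = f + 13 t$ ($P{\left(t,f \right)} = \left(t + f\right) + 12 t = \left(f + t\right) + 12 t = f + 13 t$)
$-15915 - P{\left(-182,91 \right)} = -15915 - \left(91 + 13 \left(-182\right)\right) = -15915 - \left(91 - 2366\right) = -15915 - -2275 = -15915 + 2275 = -13640$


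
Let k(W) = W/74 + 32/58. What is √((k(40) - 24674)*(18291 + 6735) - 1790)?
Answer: 5*I*√28436259524714/1073 ≈ 24849.0*I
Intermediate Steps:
k(W) = 16/29 + W/74 (k(W) = W*(1/74) + 32*(1/58) = W/74 + 16/29 = 16/29 + W/74)
√((k(40) - 24674)*(18291 + 6735) - 1790) = √(((16/29 + (1/74)*40) - 24674)*(18291 + 6735) - 1790) = √(((16/29 + 20/37) - 24674)*25026 - 1790) = √((1172/1073 - 24674)*25026 - 1790) = √(-26474030/1073*25026 - 1790) = √(-662539074780/1073 - 1790) = √(-662540995450/1073) = 5*I*√28436259524714/1073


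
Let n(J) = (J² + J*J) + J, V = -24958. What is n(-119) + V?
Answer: 3245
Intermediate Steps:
n(J) = J + 2*J² (n(J) = (J² + J²) + J = 2*J² + J = J + 2*J²)
n(-119) + V = -119*(1 + 2*(-119)) - 24958 = -119*(1 - 238) - 24958 = -119*(-237) - 24958 = 28203 - 24958 = 3245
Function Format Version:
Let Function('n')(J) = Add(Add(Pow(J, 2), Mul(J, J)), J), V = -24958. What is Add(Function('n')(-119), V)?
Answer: 3245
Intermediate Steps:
Function('n')(J) = Add(J, Mul(2, Pow(J, 2))) (Function('n')(J) = Add(Add(Pow(J, 2), Pow(J, 2)), J) = Add(Mul(2, Pow(J, 2)), J) = Add(J, Mul(2, Pow(J, 2))))
Add(Function('n')(-119), V) = Add(Mul(-119, Add(1, Mul(2, -119))), -24958) = Add(Mul(-119, Add(1, -238)), -24958) = Add(Mul(-119, -237), -24958) = Add(28203, -24958) = 3245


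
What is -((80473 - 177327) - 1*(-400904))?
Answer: -304050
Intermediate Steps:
-((80473 - 177327) - 1*(-400904)) = -(-96854 + 400904) = -1*304050 = -304050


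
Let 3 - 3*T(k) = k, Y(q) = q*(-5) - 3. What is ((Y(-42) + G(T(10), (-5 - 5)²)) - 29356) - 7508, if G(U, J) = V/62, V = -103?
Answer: -2272837/62 ≈ -36659.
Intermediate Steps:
Y(q) = -3 - 5*q (Y(q) = -5*q - 3 = -3 - 5*q)
T(k) = 1 - k/3
G(U, J) = -103/62
((Y(-42) + G(T(10), (-5 - 5)²)) - 29356) - 7508 = (((-3 - 5*(-42)) - 103/62) - 29356) - 7508 = (((-3 + 210) - 103/62) - 29356) - 7508 = ((207 - 103/62) - 29356) - 7508 = (12731/62 - 29356) - 7508 = -1807341/62 - 7508 = -2272837/62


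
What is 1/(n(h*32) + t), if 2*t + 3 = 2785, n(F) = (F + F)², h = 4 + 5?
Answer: 1/333167 ≈ 3.0015e-6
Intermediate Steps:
h = 9
n(F) = 4*F² (n(F) = (2*F)² = 4*F²)
t = 1391 (t = -3/2 + (½)*2785 = -3/2 + 2785/2 = 1391)
1/(n(h*32) + t) = 1/(4*(9*32)² + 1391) = 1/(4*288² + 1391) = 1/(4*82944 + 1391) = 1/(331776 + 1391) = 1/333167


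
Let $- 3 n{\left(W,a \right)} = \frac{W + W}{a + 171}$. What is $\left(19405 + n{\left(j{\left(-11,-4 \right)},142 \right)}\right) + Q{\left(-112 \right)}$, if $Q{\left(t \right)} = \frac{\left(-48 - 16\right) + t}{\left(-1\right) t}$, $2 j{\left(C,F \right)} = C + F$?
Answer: $\frac{42512947}{2191} \approx 19403.0$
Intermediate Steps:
$j{\left(C,F \right)} = \frac{C}{2} + \frac{F}{2}$ ($j{\left(C,F \right)} = \frac{C + F}{2} = \frac{C}{2} + \frac{F}{2}$)
$n{\left(W,a \right)} = - \frac{2 W}{3 \left(171 + a\right)}$ ($n{\left(W,a \right)} = - \frac{\left(W + W\right) \frac{1}{a + 171}}{3} = - \frac{2 W \frac{1}{171 + a}}{3} = - \frac{2 W}{3 \left(171 + a\right)}$)
$Q{\left(t \right)} = - \frac{-64 + t}{t}$ ($Q{\left(t \right)} = \left(-64 + t\right) \left(- \frac{1}{t}\right) = - \frac{-64 + t}{t}$)
$\left(19405 + n{\left(j{\left(-11,-4 \right)},142 \right)}\right) + Q{\left(-112 \right)} = \left(19405 - \frac{2 \left(\frac{1}{2} \left(-11\right) + \frac{1}{2} \left(-4\right)\right)}{513 + 3 \cdot 142}\right) + \frac{64 - -112}{-112} = \left(19405 - \frac{2 \left(- \frac{11}{2} - 2\right)}{513 + 426}\right) - \frac{64 + 112}{112} = \left(19405 - - \frac{15}{939}\right) - \frac{11}{7} = \left(19405 - \left(-15\right) \frac{1}{939}\right) - \frac{11}{7} = \left(19405 + \frac{5}{313}\right) - \frac{11}{7} = \frac{6073770}{313} - \frac{11}{7} = \frac{42512947}{2191}$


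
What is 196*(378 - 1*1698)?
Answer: -258720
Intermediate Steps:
196*(378 - 1*1698) = 196*(378 - 1698) = 196*(-1320) = -258720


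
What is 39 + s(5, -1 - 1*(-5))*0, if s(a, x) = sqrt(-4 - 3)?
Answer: 39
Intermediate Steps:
s(a, x) = I*sqrt(7) (s(a, x) = sqrt(-7) = I*sqrt(7))
39 + s(5, -1 - 1*(-5))*0 = 39 + (I*sqrt(7))*0 = 39 + 0 = 39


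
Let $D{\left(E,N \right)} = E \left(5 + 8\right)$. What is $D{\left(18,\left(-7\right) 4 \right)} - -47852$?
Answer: $48086$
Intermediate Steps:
$D{\left(E,N \right)} = 13 E$ ($D{\left(E,N \right)} = E 13 = 13 E$)
$D{\left(18,\left(-7\right) 4 \right)} - -47852 = 13 \cdot 18 - -47852 = 234 + 47852 = 48086$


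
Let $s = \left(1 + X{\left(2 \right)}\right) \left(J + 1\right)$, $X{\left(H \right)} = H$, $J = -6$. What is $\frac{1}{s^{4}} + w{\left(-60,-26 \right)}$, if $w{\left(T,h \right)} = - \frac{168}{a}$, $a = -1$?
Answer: $\frac{8505001}{50625} \approx 168.0$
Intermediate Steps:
$s = -15$ ($s = \left(1 + 2\right) \left(-6 + 1\right) = 3 \left(-5\right) = -15$)
$w{\left(T,h \right)} = 168$ ($w{\left(T,h \right)} = - \frac{168}{-1} = \left(-168\right) \left(-1\right) = 168$)
$\frac{1}{s^{4}} + w{\left(-60,-26 \right)} = \frac{1}{\left(-15\right)^{4}} + 168 = \frac{1}{50625} + 168 = \frac{8505001}{50625}$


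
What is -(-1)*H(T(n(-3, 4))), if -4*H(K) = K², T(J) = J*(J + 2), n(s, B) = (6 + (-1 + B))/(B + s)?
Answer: -9801/4 ≈ -2450.3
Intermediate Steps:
n(s, B) = (5 + B)/(B + s)
T(J) = J*(2 + J)
H(K) = -K²/4
-(-1)*H(T(n(-3, 4))) = -(-1)*(-(2 + (5 + 4)/(4 - 3))²*(5 + 4)²/(4 - 3)²/4) = -(-1)*(-81*(2 + 9/1)²/4) = -(-1)*(-81*(2 + 1*9)²/4) = -(-1)*(-81*(2 + 9)²/4) = -(-1)*(-(9*11)²/4) = -(-1)*(-¼*99²) = -(-1)*(-¼*9801) = -(-1)*(-9801)/4 = -1*9801/4 = -9801/4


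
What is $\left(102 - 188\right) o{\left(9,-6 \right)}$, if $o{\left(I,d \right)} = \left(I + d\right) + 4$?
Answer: $-602$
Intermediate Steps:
$o{\left(I,d \right)} = 4 + I + d$
$\left(102 - 188\right) o{\left(9,-6 \right)} = \left(102 - 188\right) \left(4 + 9 - 6\right) = \left(-86\right) 7 = -602$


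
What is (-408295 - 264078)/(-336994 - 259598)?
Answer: 672373/596592 ≈ 1.1270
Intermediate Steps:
(-408295 - 264078)/(-336994 - 259598) = -672373/(-596592) = -672373*(-1/596592) = 672373/596592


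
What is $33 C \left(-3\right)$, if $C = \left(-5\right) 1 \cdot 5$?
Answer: $2475$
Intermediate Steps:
$C = -25$ ($C = \left(-5\right) 5 = -25$)
$33 C \left(-3\right) = 33 \left(-25\right) \left(-3\right) = \left(-825\right) \left(-3\right) = 2475$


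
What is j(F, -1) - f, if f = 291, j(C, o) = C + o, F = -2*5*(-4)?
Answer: -252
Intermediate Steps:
F = 40 (F = -10*(-4) = 40)
j(F, -1) - f = (40 - 1) - 1*291 = 39 - 291 = -252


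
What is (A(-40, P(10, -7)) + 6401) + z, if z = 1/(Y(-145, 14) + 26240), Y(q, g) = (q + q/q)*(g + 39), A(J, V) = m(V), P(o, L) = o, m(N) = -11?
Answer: 118905121/18608 ≈ 6390.0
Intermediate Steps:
A(J, V) = -11
Y(q, g) = (1 + q)*(39 + g) (Y(q, g) = (q + 1)*(39 + g) = (1 + q)*(39 + g))
z = 1/18608 (z = 1/((39 + 14 + 39*(-145) + 14*(-145)) + 26240) = 1/((39 + 14 - 5655 - 2030) + 26240) = 1/(-7632 + 26240) = 1/18608 ≈ 5.3740e-5)
(A(-40, P(10, -7)) + 6401) + z = (-11 + 6401) + 1/18608 = 6390 + 1/18608 = 118905121/18608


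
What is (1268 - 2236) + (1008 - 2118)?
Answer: -2078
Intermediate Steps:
(1268 - 2236) + (1008 - 2118) = -968 - 1110 = -2078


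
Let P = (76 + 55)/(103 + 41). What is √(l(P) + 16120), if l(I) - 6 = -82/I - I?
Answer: √39625318981/1572 ≈ 126.63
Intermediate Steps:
P = 131/144 ≈ 0.90972
l(I) = 6 - I - 82/I (l(I) = 6 + (-82/I - I) = 6 + (-I - 82/I) = 6 - I - 82/I)
√(l(P) + 16120) = √((6 - 1*131/144 - 82/131/144) + 16120) = √((6 - 131/144 - 82*144/131) + 16120) = √((6 - 131/144 - 11808/131) + 16120) = √(-1604329/18864 + 16120) = √(302483351/18864) = √39625318981/1572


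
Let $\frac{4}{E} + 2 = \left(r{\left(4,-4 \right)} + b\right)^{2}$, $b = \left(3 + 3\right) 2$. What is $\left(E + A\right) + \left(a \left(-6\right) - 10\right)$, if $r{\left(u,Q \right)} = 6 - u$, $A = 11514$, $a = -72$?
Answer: $\frac{1157794}{97} \approx 11936.0$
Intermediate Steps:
$b = 12$ ($b = 6 \cdot 2 = 12$)
$E = \frac{2}{97}$ ($E = \frac{4}{-2 + \left(\left(6 - 4\right) + 12\right)^{2}} = \frac{4}{-2 + \left(2 + 12\right)^{2}} = \frac{4}{-2 + 14^{2}} = \frac{4}{-2 + 196} = \frac{4}{194} = 4 \cdot \frac{1}{194} = \frac{2}{97} \approx 0.020619$)
$\left(E + A\right) + \left(a \left(-6\right) - 10\right) = \left(\frac{2}{97} + 11514\right) - -422 = \frac{1116860}{97} + \left(432 - 10\right) = \frac{1116860}{97} + 422 = \frac{1157794}{97}$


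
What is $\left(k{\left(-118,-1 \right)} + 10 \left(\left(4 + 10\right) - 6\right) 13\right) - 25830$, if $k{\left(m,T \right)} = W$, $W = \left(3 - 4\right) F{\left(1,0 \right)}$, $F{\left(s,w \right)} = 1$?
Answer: $-24791$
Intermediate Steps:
$W = -1$ ($W = \left(3 - 4\right) 1 = \left(-1\right) 1 = -1$)
$k{\left(m,T \right)} = -1$
$\left(k{\left(-118,-1 \right)} + 10 \left(\left(4 + 10\right) - 6\right) 13\right) - 25830 = \left(-1 + 10 \left(\left(4 + 10\right) - 6\right) 13\right) - 25830 = \left(-1 + 10 \left(14 - 6\right) 13\right) - 25830 = \left(-1 + 10 \cdot 8 \cdot 13\right) - 25830 = \left(-1 + 80 \cdot 13\right) - 25830 = \left(-1 + 1040\right) - 25830 = 1039 - 25830 = -24791$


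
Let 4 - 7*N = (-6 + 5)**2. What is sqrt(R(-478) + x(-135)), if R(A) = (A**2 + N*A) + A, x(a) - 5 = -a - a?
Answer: sqrt(11175731)/7 ≈ 477.57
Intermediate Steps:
N = 3/7 (N = 4/7 - (-6 + 5)**2/7 = 4/7 - 1/7*(-1)**2 = 4/7 - 1/7*1 = 4/7 - 1/7 = 3/7 ≈ 0.42857)
x(a) = 5 - 2*a (x(a) = 5 + (-a - a) = 5 - 2*a)
R(A) = A**2 + 10*A/7 (R(A) = (A**2 + 3*A/7) + A = A**2 + 10*A/7)
sqrt(R(-478) + x(-135)) = sqrt((1/7)*(-478)*(10 + 7*(-478)) + (5 - 2*(-135))) = sqrt((1/7)*(-478)*(10 - 3346) + (5 + 270)) = sqrt((1/7)*(-478)*(-3336) + 275) = sqrt(1594608/7 + 275) = sqrt(1596533/7) = sqrt(11175731)/7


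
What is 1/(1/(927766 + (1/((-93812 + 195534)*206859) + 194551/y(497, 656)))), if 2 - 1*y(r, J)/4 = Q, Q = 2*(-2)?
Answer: 26256971771169453/28056148264 ≈ 9.3587e+5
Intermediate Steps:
Q = -4
y(r, J) = 24 (y(r, J) = 8 - 4*(-4) = 8 + 16 = 24)
1/(1/(927766 + (1/((-93812 + 195534)*206859) + 194551/y(497, 656)))) = 1/(1/(927766 + (1/((-93812 + 195534)*206859) + 194551/24))) = 1/(1/(927766 + ((1/206859)/101722 + 194551*(1/24)))) = 1/(1/(927766 + ((1/101722)*(1/206859) + 194551/24))) = 1/(1/(927766 + (1/21042111198 + 194551/24))) = 1/(1/(927766 + 227431320871229/28056148264)) = 1/(1/(26256971771169453/28056148264)) = 1/(28056148264/26256971771169453) = 26256971771169453/28056148264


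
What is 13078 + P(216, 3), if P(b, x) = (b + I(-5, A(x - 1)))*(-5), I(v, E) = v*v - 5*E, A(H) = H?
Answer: 11923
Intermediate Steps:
I(v, E) = v² - 5*E
P(b, x) = -150 - 5*b + 25*x (P(b, x) = (b + ((-5)² - 5*(x - 1)))*(-5) = (b + (25 - 5*(-1 + x)))*(-5) = (b + (25 + (5 - 5*x)))*(-5) = (b + (30 - 5*x))*(-5) = (30 + b - 5*x)*(-5) = -150 - 5*b + 25*x)
13078 + P(216, 3) = 13078 + (-150 - 5*216 + 25*3) = 13078 + (-150 - 1080 + 75) = 13078 - 1155 = 11923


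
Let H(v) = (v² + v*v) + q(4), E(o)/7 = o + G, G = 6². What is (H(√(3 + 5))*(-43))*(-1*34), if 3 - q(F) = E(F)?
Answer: -381582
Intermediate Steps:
G = 36
E(o) = 252 + 7*o (E(o) = 7*(o + 36) = 7*(36 + o) = 252 + 7*o)
q(F) = -249 - 7*F (q(F) = 3 - (252 + 7*F) = 3 + (-252 - 7*F) = -249 - 7*F)
H(v) = -277 + 2*v² (H(v) = (v² + v*v) + (-249 - 7*4) = (v² + v²) + (-249 - 28) = 2*v² - 277 = -277 + 2*v²)
(H(√(3 + 5))*(-43))*(-1*34) = ((-277 + 2*(√(3 + 5))²)*(-43))*(-1*34) = ((-277 + 2*(√8)²)*(-43))*(-34) = ((-277 + 2*(2*√2)²)*(-43))*(-34) = ((-277 + 2*8)*(-43))*(-34) = ((-277 + 16)*(-43))*(-34) = -261*(-43)*(-34) = 11223*(-34) = -381582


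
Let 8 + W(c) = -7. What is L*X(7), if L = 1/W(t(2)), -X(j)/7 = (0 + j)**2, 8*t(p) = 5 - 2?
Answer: 343/15 ≈ 22.867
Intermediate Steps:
t(p) = 3/8 (t(p) = (5 - 2)/8 = (1/8)*3 = 3/8)
W(c) = -15 (W(c) = -8 - 7 = -15)
X(j) = -7*j**2 (X(j) = -7*(0 + j)**2 = -7*j**2)
L = -1/15 (L = 1/(-15) = -1/15 ≈ -0.066667)
L*X(7) = -(-7)*7**2/15 = -(-7)*49/15 = -1/15*(-343) = 343/15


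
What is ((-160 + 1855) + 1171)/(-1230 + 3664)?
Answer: 1433/1217 ≈ 1.1775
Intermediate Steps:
((-160 + 1855) + 1171)/(-1230 + 3664) = (1695 + 1171)/2434 = 2866*(1/2434) = 1433/1217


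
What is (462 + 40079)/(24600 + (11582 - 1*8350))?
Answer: 571/392 ≈ 1.4566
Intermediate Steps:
(462 + 40079)/(24600 + (11582 - 1*8350)) = 40541/(24600 + (11582 - 8350)) = 40541/(24600 + 3232) = 40541/27832 = 40541*(1/27832) = 571/392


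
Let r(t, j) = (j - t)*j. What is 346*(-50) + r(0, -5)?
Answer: -17275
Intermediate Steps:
r(t, j) = j*(j - t)
346*(-50) + r(0, -5) = 346*(-50) - 5*(-5 - 1*0) = -17300 - 5*(-5 + 0) = -17300 - 5*(-5) = -17300 + 25 = -17275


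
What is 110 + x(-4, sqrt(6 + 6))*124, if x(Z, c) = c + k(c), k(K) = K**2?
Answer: 1598 + 248*sqrt(3) ≈ 2027.5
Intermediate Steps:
x(Z, c) = c + c**2
110 + x(-4, sqrt(6 + 6))*124 = 110 + (sqrt(6 + 6)*(1 + sqrt(6 + 6)))*124 = 110 + (sqrt(12)*(1 + sqrt(12)))*124 = 110 + ((2*sqrt(3))*(1 + 2*sqrt(3)))*124 = 110 + (2*sqrt(3)*(1 + 2*sqrt(3)))*124 = 110 + 248*sqrt(3)*(1 + 2*sqrt(3))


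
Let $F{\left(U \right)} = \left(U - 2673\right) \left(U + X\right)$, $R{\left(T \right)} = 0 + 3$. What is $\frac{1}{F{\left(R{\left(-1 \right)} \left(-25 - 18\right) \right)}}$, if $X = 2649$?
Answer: $- \frac{1}{7061040} \approx -1.4162 \cdot 10^{-7}$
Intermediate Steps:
$R{\left(T \right)} = 3$
$F{\left(U \right)} = \left(-2673 + U\right) \left(2649 + U\right)$ ($F{\left(U \right)} = \left(U - 2673\right) \left(U + 2649\right) = \left(-2673 + U\right) \left(2649 + U\right)$)
$\frac{1}{F{\left(R{\left(-1 \right)} \left(-25 - 18\right) \right)}} = \frac{1}{-7080777 + \left(3 \left(-25 - 18\right)\right)^{2} - 24 \cdot 3 \left(-25 - 18\right)} = \frac{1}{-7080777 + \left(3 \left(-43\right)\right)^{2} - 24 \cdot 3 \left(-43\right)} = \frac{1}{-7080777 + \left(-129\right)^{2} - -3096} = \frac{1}{-7080777 + 16641 + 3096} = \frac{1}{-7061040} = - \frac{1}{7061040}$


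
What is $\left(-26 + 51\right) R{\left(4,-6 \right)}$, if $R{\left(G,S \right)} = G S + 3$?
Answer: $-525$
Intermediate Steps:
$R{\left(G,S \right)} = 3 + G S$
$\left(-26 + 51\right) R{\left(4,-6 \right)} = \left(-26 + 51\right) \left(3 + 4 \left(-6\right)\right) = 25 \left(3 - 24\right) = 25 \left(-21\right) = -525$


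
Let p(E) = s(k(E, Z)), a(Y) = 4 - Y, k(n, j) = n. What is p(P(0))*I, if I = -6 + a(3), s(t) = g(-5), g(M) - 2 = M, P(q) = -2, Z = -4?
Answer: 15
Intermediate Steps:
g(M) = 2 + M
s(t) = -3 (s(t) = 2 - 5 = -3)
p(E) = -3
I = -5 (I = -6 + (4 - 1*3) = -6 + (4 - 3) = -6 + 1 = -5)
p(P(0))*I = -3*(-5) = 15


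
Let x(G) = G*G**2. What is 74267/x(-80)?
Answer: -74267/512000 ≈ -0.14505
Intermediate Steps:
x(G) = G**3
74267/x(-80) = 74267/((-80)**3) = 74267/(-512000) = 74267*(-1/512000) = -74267/512000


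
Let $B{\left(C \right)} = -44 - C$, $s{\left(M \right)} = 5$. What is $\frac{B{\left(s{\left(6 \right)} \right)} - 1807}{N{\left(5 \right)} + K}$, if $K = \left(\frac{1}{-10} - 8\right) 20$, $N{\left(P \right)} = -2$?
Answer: $\frac{464}{41} \approx 11.317$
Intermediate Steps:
$K = -162$ ($K = \left(- \frac{1}{10} - 8\right) 20 = \left(- \frac{81}{10}\right) 20 = -162$)
$\frac{B{\left(s{\left(6 \right)} \right)} - 1807}{N{\left(5 \right)} + K} = \frac{\left(-44 - 5\right) - 1807}{-2 - 162} = \frac{\left(-44 - 5\right) - 1807}{-164} = \left(-49 - 1807\right) \left(- \frac{1}{164}\right) = \left(-1856\right) \left(- \frac{1}{164}\right) = \frac{464}{41}$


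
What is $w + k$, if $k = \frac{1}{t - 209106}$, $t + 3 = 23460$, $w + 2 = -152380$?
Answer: $- \frac{28289565919}{185649} \approx -1.5238 \cdot 10^{5}$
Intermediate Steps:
$w = -152382$ ($w = -2 - 152380 = -152382$)
$t = 23457$ ($t = -3 + 23460 = 23457$)
$k = - \frac{1}{185649}$ ($k = \frac{1}{23457 - 209106} = \frac{1}{-185649} = - \frac{1}{185649} \approx -5.3865 \cdot 10^{-6}$)
$w + k = -152382 - \frac{1}{185649} = - \frac{28289565919}{185649}$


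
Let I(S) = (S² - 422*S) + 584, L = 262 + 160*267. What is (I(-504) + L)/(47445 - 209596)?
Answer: -510270/162151 ≈ -3.1469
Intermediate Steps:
L = 42982 (L = 262 + 42720 = 42982)
I(S) = 584 + S² - 422*S
(I(-504) + L)/(47445 - 209596) = ((584 + (-504)² - 422*(-504)) + 42982)/(47445 - 209596) = ((584 + 254016 + 212688) + 42982)/(-162151) = (467288 + 42982)*(-1/162151) = 510270*(-1/162151) = -510270/162151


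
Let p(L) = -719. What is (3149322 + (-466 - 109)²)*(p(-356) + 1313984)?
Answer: 4570092596955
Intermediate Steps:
(3149322 + (-466 - 109)²)*(p(-356) + 1313984) = (3149322 + (-466 - 109)²)*(-719 + 1313984) = (3149322 + (-575)²)*1313265 = (3149322 + 330625)*1313265 = 3479947*1313265 = 4570092596955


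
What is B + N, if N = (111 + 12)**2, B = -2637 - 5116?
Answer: 7376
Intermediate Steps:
B = -7753
N = 15129 (N = 123**2 = 15129)
B + N = -7753 + 15129 = 7376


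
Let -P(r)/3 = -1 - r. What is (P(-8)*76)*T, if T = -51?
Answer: 81396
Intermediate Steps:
P(r) = 3 + 3*r (P(r) = -3*(-1 - r) = 3 + 3*r)
(P(-8)*76)*T = ((3 + 3*(-8))*76)*(-51) = ((3 - 24)*76)*(-51) = -21*76*(-51) = -1596*(-51) = 81396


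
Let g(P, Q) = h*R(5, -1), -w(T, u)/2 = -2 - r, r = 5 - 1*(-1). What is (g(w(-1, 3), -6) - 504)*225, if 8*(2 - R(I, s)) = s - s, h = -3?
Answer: -114750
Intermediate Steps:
r = 6 (r = 5 + 1 = 6)
R(I, s) = 2 (R(I, s) = 2 - (s - s)/8 = 2 - ⅛*0 = 2 + 0 = 2)
w(T, u) = 16 (w(T, u) = -2*(-2 - 1*6) = -2*(-2 - 6) = -2*(-8) = 16)
g(P, Q) = -6 (g(P, Q) = -3*2 = -6)
(g(w(-1, 3), -6) - 504)*225 = (-6 - 504)*225 = -510*225 = -114750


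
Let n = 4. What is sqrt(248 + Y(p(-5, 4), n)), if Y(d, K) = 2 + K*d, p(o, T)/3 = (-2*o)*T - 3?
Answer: sqrt(694) ≈ 26.344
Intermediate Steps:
p(o, T) = -9 - 6*T*o (p(o, T) = 3*((-2*o)*T - 3) = 3*(-2*T*o - 3) = 3*(-3 - 2*T*o) = -9 - 6*T*o)
sqrt(248 + Y(p(-5, 4), n)) = sqrt(248 + (2 + 4*(-9 - 6*4*(-5)))) = sqrt(248 + (2 + 4*(-9 + 120))) = sqrt(248 + (2 + 4*111)) = sqrt(248 + (2 + 444)) = sqrt(248 + 446) = sqrt(694)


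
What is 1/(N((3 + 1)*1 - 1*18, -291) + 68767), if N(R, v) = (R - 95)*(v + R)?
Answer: 1/102012 ≈ 9.8028e-6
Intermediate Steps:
N(R, v) = (-95 + R)*(R + v)
1/(N((3 + 1)*1 - 1*18, -291) + 68767) = 1/((((3 + 1)*1 - 1*18)² - 95*((3 + 1)*1 - 1*18) - 95*(-291) + ((3 + 1)*1 - 1*18)*(-291)) + 68767) = 1/(((4*1 - 18)² - 95*(4*1 - 18) + 27645 + (4*1 - 18)*(-291)) + 68767) = 1/(((4 - 18)² - 95*(4 - 18) + 27645 + (4 - 18)*(-291)) + 68767) = 1/(((-14)² - 95*(-14) + 27645 - 14*(-291)) + 68767) = 1/((196 + 1330 + 27645 + 4074) + 68767) = 1/(33245 + 68767) = 1/102012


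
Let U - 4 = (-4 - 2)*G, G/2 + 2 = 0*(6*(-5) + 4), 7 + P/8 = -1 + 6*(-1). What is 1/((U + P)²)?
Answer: 1/7056 ≈ 0.00014172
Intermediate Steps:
P = -112 (P = -56 + 8*(-1 + 6*(-1)) = -56 + 8*(-1 - 6) = -56 + 8*(-7) = -56 - 56 = -112)
G = -4 (G = -4 + 2*(0*(6*(-5) + 4)) = -4 + 2*(0*(-30 + 4)) = -4 + 2*(0*(-26)) = -4 + 2*0 = -4 + 0 = -4)
U = 28 (U = 4 + (-4 - 2)*(-4) = 4 - 6*(-4) = 4 + 24 = 28)
1/((U + P)²) = 1/((28 - 112)²) = 1/((-84)²) = 1/7056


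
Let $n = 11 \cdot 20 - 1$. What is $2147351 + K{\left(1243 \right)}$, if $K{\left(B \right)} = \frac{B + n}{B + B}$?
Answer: $\frac{2669158024}{1243} \approx 2.1474 \cdot 10^{6}$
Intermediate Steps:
$n = 219$ ($n = 220 - 1 = 219$)
$K{\left(B \right)} = \frac{219 + B}{2 B}$ ($K{\left(B \right)} = \frac{B + 219}{B + B} = \frac{219 + B}{2 B}$)
$2147351 + K{\left(1243 \right)} = 2147351 + \frac{219 + 1243}{2 \cdot 1243} = 2147351 + \frac{1}{2} \cdot \frac{1}{1243} \cdot 1462 = 2147351 + \frac{731}{1243} = \frac{2669158024}{1243}$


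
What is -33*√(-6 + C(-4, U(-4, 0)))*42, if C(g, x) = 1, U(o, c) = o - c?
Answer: -1386*I*√5 ≈ -3099.2*I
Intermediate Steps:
-33*√(-6 + C(-4, U(-4, 0)))*42 = -33*√(-6 + 1)*42 = -33*I*√5*42 = -1386*I*√5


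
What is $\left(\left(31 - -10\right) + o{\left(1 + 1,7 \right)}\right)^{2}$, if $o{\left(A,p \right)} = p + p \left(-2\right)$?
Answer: $1156$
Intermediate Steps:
$o{\left(A,p \right)} = - p$ ($o{\left(A,p \right)} = p - 2 p = - p$)
$\left(\left(31 - -10\right) + o{\left(1 + 1,7 \right)}\right)^{2} = \left(\left(31 - -10\right) - 7\right)^{2} = \left(\left(31 + 10\right) - 7\right)^{2} = \left(41 - 7\right)^{2} = 34^{2} = 1156$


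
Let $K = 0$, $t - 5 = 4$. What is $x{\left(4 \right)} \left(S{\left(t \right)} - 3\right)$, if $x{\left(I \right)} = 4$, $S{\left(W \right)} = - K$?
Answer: $-12$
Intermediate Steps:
$t = 9$ ($t = 5 + 4 = 9$)
$S{\left(W \right)} = 0$ ($S{\left(W \right)} = \left(-1\right) 0 = 0$)
$x{\left(4 \right)} \left(S{\left(t \right)} - 3\right) = 4 \left(0 - 3\right) = 4 \left(-3\right) = -12$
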